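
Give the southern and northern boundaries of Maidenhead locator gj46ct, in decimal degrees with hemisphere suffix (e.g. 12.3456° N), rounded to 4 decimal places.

6.7917° N, 6.8333° N

Field G=6, J=9: +6·20° lon, +9·10° lat → SW at lon -60°, lat 0°.
Square 4, 6: +4·2° lon, +6·1° lat → SW at lon -52°, lat 6°.
Subsquare c=2, t=19: +2·0.0833333° lon, +19·0.0416667° lat → SW at lon -51.8333°, lat 6.79167°.
Cell spans 0.0833333° lon × 0.0416667° lat.
south 6.7917° N, north 6.8333° N.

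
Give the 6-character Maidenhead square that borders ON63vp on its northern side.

ON63vq

Latitude subsquare p = 15; +1 → 16 = q.
The longitude characters are unchanged.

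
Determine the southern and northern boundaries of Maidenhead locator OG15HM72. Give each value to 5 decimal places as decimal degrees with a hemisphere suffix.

Field O=14, G=6: +14·20° lon, +6·10° lat → SW at lon 100°, lat -30°.
Square 1, 5: +1·2° lon, +5·1° lat → SW at lon 102°, lat -25°.
Subsquare h=7, m=12: +7·0.0833333° lon, +12·0.0416667° lat → SW at lon 102.583°, lat -24.5°.
Extended square 7, 2: +7·0.00833333° lon, +2·0.00416667° lat → SW at lon 102.642°, lat -24.4917°.
Cell spans 0.00833333° lon × 0.00416667° lat.
south 24.49167° S, north 24.48750° S.

24.49167° S, 24.48750° S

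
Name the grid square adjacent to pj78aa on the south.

PJ77ax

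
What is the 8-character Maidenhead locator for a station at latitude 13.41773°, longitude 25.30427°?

KK23pk60

Add 180° to longitude and 90° to latitude: 205.30427, 103.41773.
Field: lon ⌊205.30427/20⌋ = 10 → K; lat ⌊103.41773/10⌋ = 10 → K.
Square: lon ⌊5.30427/2⌋ = 2; lat ⌊3.41773/1⌋ = 3.
Subsquare: lon ⌊1.30427/0.0833333⌋ = 15 → p; lat ⌊0.41773/0.0416667⌋ = 10 → k.
Extended square: lon ⌊0.05427/0.00833333⌋ = 6; lat ⌊0.00106/0.00416667⌋ = 0.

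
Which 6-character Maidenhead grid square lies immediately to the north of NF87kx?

NF88ka

Latitude subsquare x = 23; +1 → 24, wraps to 0 = a, carry into square.
Latitude square 7; +1 → 8.
The longitude characters are unchanged.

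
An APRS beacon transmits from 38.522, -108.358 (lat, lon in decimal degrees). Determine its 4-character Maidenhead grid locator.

DM58

Add 180° to longitude and 90° to latitude: 71.64, 128.52.
Field (20°×10°, letters A–R): lon ⌊71.64/20⌋ = 3 → D; lat ⌊128.52/10⌋ = 12 → M.
Square (2°×1°, digits 0–9): lon ⌊11.64/2⌋ = 5; lat ⌊8.52/1⌋ = 8.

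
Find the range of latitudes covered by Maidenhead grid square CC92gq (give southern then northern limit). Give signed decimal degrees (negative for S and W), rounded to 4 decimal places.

Field C=2, C=2: +2·20° lon, +2·10° lat → SW at lon -140°, lat -70°.
Square 9, 2: +9·2° lon, +2·1° lat → SW at lon -122°, lat -68°.
Subsquare g=6, q=16: +6·0.0833333° lon, +16·0.0416667° lat → SW at lon -121.5°, lat -67.3333°.
Cell spans 0.0833333° lon × 0.0416667° lat.
south -67.3333, north -67.2917.

-67.3333, -67.2917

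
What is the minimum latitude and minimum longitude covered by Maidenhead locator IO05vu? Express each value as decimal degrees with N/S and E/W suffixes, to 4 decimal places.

55.8333° N, 18.2500° W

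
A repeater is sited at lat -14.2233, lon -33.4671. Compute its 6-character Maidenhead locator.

HH35gs

Offset from 180°W / 90°S: lon 146.5329°, lat 75.7767°.
Field: lon ⌊146.5329/20⌋ = 7 → H; lat ⌊75.7767/10⌋ = 7 → H.
Square: lon ⌊6.5329/2⌋ = 3; lat ⌊5.7767/1⌋ = 5.
Subsquare: lon ⌊0.5329/0.0833333⌋ = 6 → g; lat ⌊0.7767/0.0416667⌋ = 18 → s.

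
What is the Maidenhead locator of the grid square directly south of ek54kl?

Latitude subsquare l = 11; −1 → 10 = k.
The longitude characters are unchanged.

EK54kk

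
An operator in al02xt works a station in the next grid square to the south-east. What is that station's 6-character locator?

AL12as

Longitude subsquare x = 23; +1 → 24, wraps to 0 = a, carry into square.
Longitude square 0; +1 → 1.
Latitude subsquare t = 19; −1 → 18 = s.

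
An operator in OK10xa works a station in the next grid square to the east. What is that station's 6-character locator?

OK20aa

Longitude subsquare x = 23; +1 → 24, wraps to 0 = a, carry into square.
Longitude square 1; +1 → 2.
The latitude characters are unchanged.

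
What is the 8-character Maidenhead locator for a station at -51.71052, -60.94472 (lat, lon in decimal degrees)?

FD98mg69

Add 180° to longitude and 90° to latitude: 119.05528, 38.28948.
Field (20°×10°, letters A–R): lon ⌊119.05528/20⌋ = 5 → F; lat ⌊38.28948/10⌋ = 3 → D.
Square (2°×1°, digits 0–9): lon ⌊19.05528/2⌋ = 9; lat ⌊8.28948/1⌋ = 8.
Subsquare (5′×2.5′, letters a–x): lon ⌊1.05528/0.0833333⌋ = 12 → m; lat ⌊0.28948/0.0416667⌋ = 6 → g.
Extended square (30″×15″, digits 0–9): lon ⌊0.05528/0.00833333⌋ = 6; lat ⌊0.03948/0.00416667⌋ = 9.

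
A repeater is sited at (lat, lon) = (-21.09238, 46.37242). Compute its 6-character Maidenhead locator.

Add 180° to longitude and 90° to latitude: 226.3724, 68.9076.
Field (20°×10°, letters A–R): lon ⌊226.3724/20⌋ = 11 → L; lat ⌊68.9076/10⌋ = 6 → G.
Square (2°×1°, digits 0–9): lon ⌊6.3724/2⌋ = 3; lat ⌊8.9076/1⌋ = 8.
Subsquare (5′×2.5′, letters a–x): lon ⌊0.3724/0.0833333⌋ = 4 → e; lat ⌊0.9076/0.0416667⌋ = 21 → v.

LG38ev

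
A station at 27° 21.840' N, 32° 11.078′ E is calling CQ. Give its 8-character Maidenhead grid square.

KL67ci27

Offset from 180°W / 90°S: lon 212.18463°, lat 117.36400°.
Field: lon ⌊212.18463/20⌋ = 10 → K; lat ⌊117.36400/10⌋ = 11 → L.
Square: lon ⌊12.18463/2⌋ = 6; lat ⌊7.36400/1⌋ = 7.
Subsquare: lon ⌊0.18463/0.0833333⌋ = 2 → c; lat ⌊0.36400/0.0416667⌋ = 8 → i.
Extended square: lon ⌊0.01797/0.00833333⌋ = 2; lat ⌊0.03067/0.00416667⌋ = 7.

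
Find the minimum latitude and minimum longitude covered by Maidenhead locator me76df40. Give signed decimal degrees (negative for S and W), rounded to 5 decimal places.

Field M=12, E=4: +12·20° lon, +4·10° lat → SW at lon 60°, lat -50°.
Square 7, 6: +7·2° lon, +6·1° lat → SW at lon 74°, lat -44°.
Subsquare d=3, f=5: +3·0.0833333° lon, +5·0.0416667° lat → SW at lon 74.25°, lat -43.7917°.
Extended square 4, 0: +4·0.00833333° lon, +0·0.00416667° lat → SW at lon 74.2833°, lat -43.7917°.
latitude -43.79167, longitude 74.28333.

-43.79167, 74.28333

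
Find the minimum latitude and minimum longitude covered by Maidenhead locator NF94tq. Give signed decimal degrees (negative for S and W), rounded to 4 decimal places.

-35.3333, 99.5833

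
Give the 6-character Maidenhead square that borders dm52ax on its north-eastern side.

DM53ba

Longitude subsquare a = 0; +1 → 1 = b.
Latitude subsquare x = 23; +1 → 24, wraps to 0 = a, carry into square.
Latitude square 2; +1 → 3.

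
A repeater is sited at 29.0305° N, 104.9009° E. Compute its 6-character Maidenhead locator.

OL29ka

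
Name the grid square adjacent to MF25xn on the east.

MF35an

Longitude subsquare x = 23; +1 → 24, wraps to 0 = a, carry into square.
Longitude square 2; +1 → 3.
The latitude characters are unchanged.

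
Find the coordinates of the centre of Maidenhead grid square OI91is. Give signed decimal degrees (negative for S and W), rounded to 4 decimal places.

Field O=14, I=8: +14·20° lon, +8·10° lat → SW at lon 100°, lat -10°.
Square 9, 1: +9·2° lon, +1·1° lat → SW at lon 118°, lat -9°.
Subsquare i=8, s=18: +8·0.0833333° lon, +18·0.0416667° lat → SW at lon 118.667°, lat -8.25°.
Cell spans 0.0833333° lon × 0.0416667° lat. Centre is SW corner plus half of each.
latitude -8.2292, longitude 118.7083.

-8.2292, 118.7083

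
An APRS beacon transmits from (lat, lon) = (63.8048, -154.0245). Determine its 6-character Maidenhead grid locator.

BP23xt

Add 180° to longitude and 90° to latitude: 25.9755, 153.8048.
Field: lon ⌊25.9755/20⌋ = 1 → B; lat ⌊153.8048/10⌋ = 15 → P.
Square: lon ⌊5.9755/2⌋ = 2; lat ⌊3.8048/1⌋ = 3.
Subsquare: lon ⌊1.9755/0.0833333⌋ = 23 → x; lat ⌊0.8048/0.0416667⌋ = 19 → t.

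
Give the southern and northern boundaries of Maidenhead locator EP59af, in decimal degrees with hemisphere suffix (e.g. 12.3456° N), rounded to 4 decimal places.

69.2083° N, 69.2500° N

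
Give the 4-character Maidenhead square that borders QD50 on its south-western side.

QC49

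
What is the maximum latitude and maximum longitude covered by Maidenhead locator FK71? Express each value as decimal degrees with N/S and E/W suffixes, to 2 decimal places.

Field F=5, K=10: +5·20° lon, +10·10° lat → SW at lon -80°, lat 10°.
Square 7, 1: +7·2° lon, +1·1° lat → SW at lon -66°, lat 11°.
Cell spans 2° lon × 1° lat. NE corner is SW corner plus one full cell.
latitude 12.00° N, longitude 64.00° W.

12.00° N, 64.00° W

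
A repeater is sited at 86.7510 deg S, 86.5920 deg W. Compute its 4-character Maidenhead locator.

EA63

Shift to the Maidenhead origin (180°W, 90°S): lon 93.41, lat 3.25.
Field (20°×10°, letters A–R): 93.41/20 → 4 → E, 3.25/10 → 0 → A; chars EA.
Square (2°×1°, digits 0–9): 13.41/2 → 6, 3.25/1 → 3; chars 63.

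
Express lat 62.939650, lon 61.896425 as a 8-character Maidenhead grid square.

MP02ww75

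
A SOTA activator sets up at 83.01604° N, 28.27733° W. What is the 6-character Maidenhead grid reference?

HR53ua

Add 180° to longitude and 90° to latitude: 151.7227, 173.0160.
Field: lon ⌊151.7227/20⌋ = 7 → H; lat ⌊173.0160/10⌋ = 17 → R.
Square: lon ⌊11.7227/2⌋ = 5; lat ⌊3.0160/1⌋ = 3.
Subsquare: lon ⌊1.7227/0.0833333⌋ = 20 → u; lat ⌊0.0160/0.0416667⌋ = 0 → a.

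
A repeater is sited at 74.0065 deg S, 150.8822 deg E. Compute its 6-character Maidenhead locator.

QB55kx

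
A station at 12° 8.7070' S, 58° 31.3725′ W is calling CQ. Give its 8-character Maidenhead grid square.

GH07ru75

Shift to the Maidenhead origin (180°W, 90°S): lon 121.47713, lat 77.85488.
Field: 121.47713/20 → 6 → G, 77.85488/10 → 7 → H; chars GH.
Square: 1.47713/2 → 0, 7.85488/1 → 7; chars 07.
Subsquare: 1.47713/0.0833333 → 17 → r, 0.85488/0.0416667 → 20 → u; chars ru.
Extended square: 0.06046/0.00833333 → 7, 0.02155/0.00416667 → 5; chars 75.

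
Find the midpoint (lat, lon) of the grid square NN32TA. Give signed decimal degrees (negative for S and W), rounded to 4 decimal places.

Field N=13, N=13: +13·20° lon, +13·10° lat → SW at lon 80°, lat 40°.
Square 3, 2: +3·2° lon, +2·1° lat → SW at lon 86°, lat 42°.
Subsquare t=19, a=0: +19·0.0833333° lon, +0·0.0416667° lat → SW at lon 87.5833°, lat 42°.
Cell spans 0.0833333° lon × 0.0416667° lat. Centre is SW corner plus half of each.
latitude 42.0208, longitude 87.6250.

42.0208, 87.6250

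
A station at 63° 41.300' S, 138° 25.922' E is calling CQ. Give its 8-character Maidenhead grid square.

Shift to the Maidenhead origin (180°W, 90°S): lon 318.43203, lat 26.31167.
Field (20°×10°, letters A–R): lon ⌊318.43203/20⌋ = 15 → P; lat ⌊26.31167/10⌋ = 2 → C.
Square (2°×1°, digits 0–9): lon ⌊18.43203/2⌋ = 9; lat ⌊6.31167/1⌋ = 6.
Subsquare (5′×2.5′, letters a–x): lon ⌊0.43203/0.0833333⌋ = 5 → f; lat ⌊0.31167/0.0416667⌋ = 7 → h.
Extended square (30″×15″, digits 0–9): lon ⌊0.01537/0.00833333⌋ = 1; lat ⌊0.02000/0.00416667⌋ = 4.

PC96fh14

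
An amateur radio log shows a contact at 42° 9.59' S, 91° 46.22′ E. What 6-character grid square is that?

NE57vu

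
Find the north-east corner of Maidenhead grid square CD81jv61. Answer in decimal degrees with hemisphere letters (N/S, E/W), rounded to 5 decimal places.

58.11667° S, 123.19167° W

Field C=2, D=3: +2·20° lon, +3·10° lat → SW at lon -140°, lat -60°.
Square 8, 1: +8·2° lon, +1·1° lat → SW at lon -124°, lat -59°.
Subsquare j=9, v=21: +9·0.0833333° lon, +21·0.0416667° lat → SW at lon -123.25°, lat -58.125°.
Extended square 6, 1: +6·0.00833333° lon, +1·0.00416667° lat → SW at lon -123.2°, lat -58.1208°.
Cell spans 0.00833333° lon × 0.00416667° lat. NE corner is SW corner plus one full cell.
latitude 58.11667° S, longitude 123.19167° W.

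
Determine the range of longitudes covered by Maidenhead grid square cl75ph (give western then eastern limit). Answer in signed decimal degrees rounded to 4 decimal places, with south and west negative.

-124.7500, -124.6667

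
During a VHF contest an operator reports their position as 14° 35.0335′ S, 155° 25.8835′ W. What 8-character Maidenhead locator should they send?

BH25gj89

Add 180° to longitude and 90° to latitude: 24.56861, 75.41611.
Field: 24.56861/20 → 1 → B, 75.41611/10 → 7 → H; chars BH.
Square: 4.56861/2 → 2, 5.41611/1 → 5; chars 25.
Subsquare: 0.56861/0.0833333 → 6 → g, 0.41611/0.0416667 → 9 → j; chars gj.
Extended square: 0.06861/0.00833333 → 8, 0.04111/0.00416667 → 9; chars 89.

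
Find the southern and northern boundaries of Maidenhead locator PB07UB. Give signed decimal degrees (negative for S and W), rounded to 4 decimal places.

Field P=15, B=1: +15·20° lon, +1·10° lat → SW at lon 120°, lat -80°.
Square 0, 7: +0·2° lon, +7·1° lat → SW at lon 120°, lat -73°.
Subsquare u=20, b=1: +20·0.0833333° lon, +1·0.0416667° lat → SW at lon 121.667°, lat -72.9583°.
Cell spans 0.0833333° lon × 0.0416667° lat.
south -72.9583, north -72.9167.

-72.9583, -72.9167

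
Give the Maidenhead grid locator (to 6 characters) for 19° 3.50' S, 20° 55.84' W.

HH90mw

Shift to the Maidenhead origin (180°W, 90°S): lon 159.0693, lat 70.9417.
Field: 159.0693/20 → 7 → H, 70.9417/10 → 7 → H; chars HH.
Square: 19.0693/2 → 9, 0.9417/1 → 0; chars 90.
Subsquare: 1.0693/0.0833333 → 12 → m, 0.9417/0.0416667 → 22 → w; chars mw.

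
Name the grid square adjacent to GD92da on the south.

Latitude subsquare a = 0; −1 → -1, wraps to 23 = x, carry into square.
Latitude square 2; −1 → 1.
The longitude characters are unchanged.

GD91dx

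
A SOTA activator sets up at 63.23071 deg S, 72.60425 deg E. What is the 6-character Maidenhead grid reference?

Add 180° to longitude and 90° to latitude: 252.6042, 26.7693.
Field (20°×10°, letters A–R): lon ⌊252.6042/20⌋ = 12 → M; lat ⌊26.7693/10⌋ = 2 → C.
Square (2°×1°, digits 0–9): lon ⌊12.6042/2⌋ = 6; lat ⌊6.7693/1⌋ = 6.
Subsquare (5′×2.5′, letters a–x): lon ⌊0.6042/0.0833333⌋ = 7 → h; lat ⌊0.7693/0.0416667⌋ = 18 → s.

MC66hs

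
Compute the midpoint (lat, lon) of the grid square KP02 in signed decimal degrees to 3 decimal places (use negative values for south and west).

Field K=10, P=15: +10·20° lon, +15·10° lat → SW at lon 20°, lat 60°.
Square 0, 2: +0·2° lon, +2·1° lat → SW at lon 20°, lat 62°.
Cell spans 2° lon × 1° lat. Centre is SW corner plus half of each.
latitude 62.500, longitude 21.000.

62.500, 21.000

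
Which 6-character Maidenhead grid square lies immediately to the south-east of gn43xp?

Longitude subsquare x = 23; +1 → 24, wraps to 0 = a, carry into square.
Longitude square 4; +1 → 5.
Latitude subsquare p = 15; −1 → 14 = o.

GN53ao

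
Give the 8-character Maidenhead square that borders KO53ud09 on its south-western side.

KO53td98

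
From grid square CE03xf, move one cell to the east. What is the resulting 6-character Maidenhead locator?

CE13af

Longitude subsquare x = 23; +1 → 24, wraps to 0 = a, carry into square.
Longitude square 0; +1 → 1.
The latitude characters are unchanged.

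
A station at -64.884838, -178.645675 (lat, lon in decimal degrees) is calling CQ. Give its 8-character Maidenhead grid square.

AC05qc27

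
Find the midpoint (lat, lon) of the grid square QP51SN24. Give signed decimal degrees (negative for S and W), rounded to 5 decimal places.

61.56042, 151.52083

Field Q=16, P=15: +16·20° lon, +15·10° lat → SW at lon 140°, lat 60°.
Square 5, 1: +5·2° lon, +1·1° lat → SW at lon 150°, lat 61°.
Subsquare s=18, n=13: +18·0.0833333° lon, +13·0.0416667° lat → SW at lon 151.5°, lat 61.5417°.
Extended square 2, 4: +2·0.00833333° lon, +4·0.00416667° lat → SW at lon 151.517°, lat 61.5583°.
Cell spans 0.00833333° lon × 0.00416667° lat. Centre is SW corner plus half of each.
latitude 61.56042, longitude 151.52083.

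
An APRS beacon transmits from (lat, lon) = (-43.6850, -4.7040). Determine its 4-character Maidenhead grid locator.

IE76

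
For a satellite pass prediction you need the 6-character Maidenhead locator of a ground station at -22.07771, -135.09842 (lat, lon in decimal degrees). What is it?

CG27kw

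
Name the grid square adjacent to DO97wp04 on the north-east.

Longitude extended square 0; +1 → 1.
Latitude extended square 4; +1 → 5.

DO97wp15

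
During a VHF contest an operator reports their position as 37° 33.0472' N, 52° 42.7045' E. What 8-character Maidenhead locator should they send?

LM67in52

Offset from 180°W / 90°S: lon 232.71174°, lat 127.55079°.
Field: lon ⌊232.71174/20⌋ = 11 → L; lat ⌊127.55079/10⌋ = 12 → M.
Square: lon ⌊12.71174/2⌋ = 6; lat ⌊7.55079/1⌋ = 7.
Subsquare: lon ⌊0.71174/0.0833333⌋ = 8 → i; lat ⌊0.55079/0.0416667⌋ = 13 → n.
Extended square: lon ⌊0.04508/0.00833333⌋ = 5; lat ⌊0.00912/0.00416667⌋ = 2.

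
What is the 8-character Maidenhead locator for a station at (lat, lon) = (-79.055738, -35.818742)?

HB20cw16

Offset from 180°W / 90°S: lon 144.18126°, lat 10.94426°.
Field (20°×10°, letters A–R): lon ⌊144.18126/20⌋ = 7 → H; lat ⌊10.94426/10⌋ = 1 → B.
Square (2°×1°, digits 0–9): lon ⌊4.18126/2⌋ = 2; lat ⌊0.94426/1⌋ = 0.
Subsquare (5′×2.5′, letters a–x): lon ⌊0.18126/0.0833333⌋ = 2 → c; lat ⌊0.94426/0.0416667⌋ = 22 → w.
Extended square (30″×15″, digits 0–9): lon ⌊0.01459/0.00833333⌋ = 1; lat ⌊0.02760/0.00416667⌋ = 6.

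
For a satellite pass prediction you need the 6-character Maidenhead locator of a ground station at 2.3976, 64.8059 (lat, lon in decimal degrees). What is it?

MJ22jj

Offset from 180°W / 90°S: lon 244.8059°, lat 92.3976°.
Field (20°×10°, letters A–R): 244.8059/20 → 12 → M, 92.3976/10 → 9 → J; chars MJ.
Square (2°×1°, digits 0–9): 4.8059/2 → 2, 2.3976/1 → 2; chars 22.
Subsquare (5′×2.5′, letters a–x): 0.8059/0.0833333 → 9 → j, 0.3976/0.0416667 → 9 → j; chars jj.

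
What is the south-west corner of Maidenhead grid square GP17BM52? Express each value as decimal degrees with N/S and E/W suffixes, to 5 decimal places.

67.50833° N, 57.87500° W

Field G=6, P=15: +6·20° lon, +15·10° lat → SW at lon -60°, lat 60°.
Square 1, 7: +1·2° lon, +7·1° lat → SW at lon -58°, lat 67°.
Subsquare b=1, m=12: +1·0.0833333° lon, +12·0.0416667° lat → SW at lon -57.9167°, lat 67.5°.
Extended square 5, 2: +5·0.00833333° lon, +2·0.00416667° lat → SW at lon -57.875°, lat 67.5083°.
latitude 67.50833° N, longitude 57.87500° W.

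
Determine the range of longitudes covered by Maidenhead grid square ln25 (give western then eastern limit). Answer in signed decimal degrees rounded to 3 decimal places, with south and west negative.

44.000, 46.000

Field L=11, N=13: +11·20° lon, +13·10° lat → SW at lon 40°, lat 40°.
Square 2, 5: +2·2° lon, +5·1° lat → SW at lon 44°, lat 45°.
Cell spans 2° lon × 1° lat.
west 44.000, east 46.000.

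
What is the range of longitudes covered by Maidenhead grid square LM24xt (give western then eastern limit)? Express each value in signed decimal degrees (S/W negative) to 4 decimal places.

Field L=11, M=12: +11·20° lon, +12·10° lat → SW at lon 40°, lat 30°.
Square 2, 4: +2·2° lon, +4·1° lat → SW at lon 44°, lat 34°.
Subsquare x=23, t=19: +23·0.0833333° lon, +19·0.0416667° lat → SW at lon 45.9167°, lat 34.7917°.
Cell spans 0.0833333° lon × 0.0416667° lat.
west 45.9167, east 46.0000.

45.9167, 46.0000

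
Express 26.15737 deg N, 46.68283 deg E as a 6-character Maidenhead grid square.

Offset from 180°W / 90°S: lon 226.6828°, lat 116.1574°.
Field: 226.6828/20 → 11 → L, 116.1574/10 → 11 → L; chars LL.
Square: 6.6828/2 → 3, 6.1574/1 → 6; chars 36.
Subsquare: 0.6828/0.0833333 → 8 → i, 0.1574/0.0416667 → 3 → d; chars id.

LL36id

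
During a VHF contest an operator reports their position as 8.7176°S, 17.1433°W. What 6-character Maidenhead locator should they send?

II11kg

Offset from 180°W / 90°S: lon 162.8567°, lat 81.2824°.
Field (20°×10°, letters A–R): lon ⌊162.8567/20⌋ = 8 → I; lat ⌊81.2824/10⌋ = 8 → I.
Square (2°×1°, digits 0–9): lon ⌊2.8567/2⌋ = 1; lat ⌊1.2824/1⌋ = 1.
Subsquare (5′×2.5′, letters a–x): lon ⌊0.8567/0.0833333⌋ = 10 → k; lat ⌊0.2824/0.0416667⌋ = 6 → g.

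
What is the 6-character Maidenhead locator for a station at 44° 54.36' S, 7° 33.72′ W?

IE65fc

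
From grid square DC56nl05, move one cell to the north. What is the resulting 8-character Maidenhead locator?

DC56nl06

Latitude extended square 5; +1 → 6.
The longitude characters are unchanged.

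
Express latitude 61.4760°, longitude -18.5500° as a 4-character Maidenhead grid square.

IP01

Add 180° to longitude and 90° to latitude: 161.45, 151.48.
Field (20°×10°, letters A–R): 161.45/20 → 8 → I, 151.48/10 → 15 → P; chars IP.
Square (2°×1°, digits 0–9): 1.45/2 → 0, 1.48/1 → 1; chars 01.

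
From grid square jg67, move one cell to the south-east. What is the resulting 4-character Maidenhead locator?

JG76

Longitude square 6; +1 → 7.
Latitude square 7; −1 → 6.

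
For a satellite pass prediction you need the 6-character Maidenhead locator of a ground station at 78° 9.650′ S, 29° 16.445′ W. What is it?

HB51iu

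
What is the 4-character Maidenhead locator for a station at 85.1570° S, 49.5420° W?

GA54

Shift to the Maidenhead origin (180°W, 90°S): lon 130.46, lat 4.84.
Field (20°×10°, letters A–R): lon ⌊130.46/20⌋ = 6 → G; lat ⌊4.84/10⌋ = 0 → A.
Square (2°×1°, digits 0–9): lon ⌊10.46/2⌋ = 5; lat ⌊4.84/1⌋ = 4.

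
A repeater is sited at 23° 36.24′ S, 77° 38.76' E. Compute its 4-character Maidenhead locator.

Shift to the Maidenhead origin (180°W, 90°S): lon 257.65, lat 66.40.
Field: lon ⌊257.65/20⌋ = 12 → M; lat ⌊66.40/10⌋ = 6 → G.
Square: lon ⌊17.65/2⌋ = 8; lat ⌊6.40/1⌋ = 6.

MG86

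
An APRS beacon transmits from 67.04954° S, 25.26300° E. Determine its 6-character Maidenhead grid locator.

Add 180° to longitude and 90° to latitude: 205.2630, 22.9505.
Field: lon ⌊205.2630/20⌋ = 10 → K; lat ⌊22.9505/10⌋ = 2 → C.
Square: lon ⌊5.2630/2⌋ = 2; lat ⌊2.9505/1⌋ = 2.
Subsquare: lon ⌊1.2630/0.0833333⌋ = 15 → p; lat ⌊0.9505/0.0416667⌋ = 22 → w.

KC22pw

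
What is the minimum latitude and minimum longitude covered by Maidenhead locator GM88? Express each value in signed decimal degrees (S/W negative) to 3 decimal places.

Field G=6, M=12: +6·20° lon, +12·10° lat → SW at lon -60°, lat 30°.
Square 8, 8: +8·2° lon, +8·1° lat → SW at lon -44°, lat 38°.
latitude 38.000, longitude -44.000.

38.000, -44.000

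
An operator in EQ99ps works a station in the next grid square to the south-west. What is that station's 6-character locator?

Longitude subsquare p = 15; −1 → 14 = o.
Latitude subsquare s = 18; −1 → 17 = r.

EQ99or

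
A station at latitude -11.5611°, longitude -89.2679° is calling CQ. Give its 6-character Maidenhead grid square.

EH58ik

Add 180° to longitude and 90° to latitude: 90.7321, 78.4389.
Field: lon ⌊90.7321/20⌋ = 4 → E; lat ⌊78.4389/10⌋ = 7 → H.
Square: lon ⌊10.7321/2⌋ = 5; lat ⌊8.4389/1⌋ = 8.
Subsquare: lon ⌊0.7321/0.0833333⌋ = 8 → i; lat ⌊0.4389/0.0416667⌋ = 10 → k.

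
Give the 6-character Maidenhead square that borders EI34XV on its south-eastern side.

Longitude subsquare x = 23; +1 → 24, wraps to 0 = a, carry into square.
Longitude square 3; +1 → 4.
Latitude subsquare v = 21; −1 → 20 = u.

EI44au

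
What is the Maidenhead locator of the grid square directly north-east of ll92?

Longitude square 9; +1 → 10, wraps to 0, carry into field.
Longitude field L = 11; +1 → 12 = M.
Latitude square 2; +1 → 3.

ML03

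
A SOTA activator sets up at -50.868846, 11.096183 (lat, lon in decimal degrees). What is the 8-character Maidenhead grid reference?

Offset from 180°W / 90°S: lon 191.09618°, lat 39.13115°.
Field: lon ⌊191.09618/20⌋ = 9 → J; lat ⌊39.13115/10⌋ = 3 → D.
Square: lon ⌊11.09618/2⌋ = 5; lat ⌊9.13115/1⌋ = 9.
Subsquare: lon ⌊1.09618/0.0833333⌋ = 13 → n; lat ⌊0.13115/0.0416667⌋ = 3 → d.
Extended square: lon ⌊0.01285/0.00833333⌋ = 1; lat ⌊0.00615/0.00416667⌋ = 1.

JD59nd11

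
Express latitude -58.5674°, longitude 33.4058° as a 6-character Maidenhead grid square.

Offset from 180°W / 90°S: lon 213.4058°, lat 31.4326°.
Field: lon ⌊213.4058/20⌋ = 10 → K; lat ⌊31.4326/10⌋ = 3 → D.
Square: lon ⌊13.4058/2⌋ = 6; lat ⌊1.4326/1⌋ = 1.
Subsquare: lon ⌊1.4058/0.0833333⌋ = 16 → q; lat ⌊0.4326/0.0416667⌋ = 10 → k.

KD61qk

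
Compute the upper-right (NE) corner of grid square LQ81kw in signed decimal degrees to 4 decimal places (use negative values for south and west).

Field L=11, Q=16: +11·20° lon, +16·10° lat → SW at lon 40°, lat 70°.
Square 8, 1: +8·2° lon, +1·1° lat → SW at lon 56°, lat 71°.
Subsquare k=10, w=22: +10·0.0833333° lon, +22·0.0416667° lat → SW at lon 56.8333°, lat 71.9167°.
Cell spans 0.0833333° lon × 0.0416667° lat. NE corner is SW corner plus one full cell.
latitude 71.9583, longitude 56.9167.

71.9583, 56.9167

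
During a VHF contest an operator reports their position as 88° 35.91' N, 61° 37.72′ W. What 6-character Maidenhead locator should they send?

FR98eo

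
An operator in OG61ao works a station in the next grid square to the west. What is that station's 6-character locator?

Longitude subsquare a = 0; −1 → -1, wraps to 23 = x, carry into square.
Longitude square 6; −1 → 5.
The latitude characters are unchanged.

OG51xo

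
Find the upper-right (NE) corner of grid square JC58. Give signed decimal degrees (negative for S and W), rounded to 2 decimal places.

Field J=9, C=2: +9·20° lon, +2·10° lat → SW at lon 0°, lat -70°.
Square 5, 8: +5·2° lon, +8·1° lat → SW at lon 10°, lat -62°.
Cell spans 2° lon × 1° lat. NE corner is SW corner plus one full cell.
latitude -61.00, longitude 12.00.

-61.00, 12.00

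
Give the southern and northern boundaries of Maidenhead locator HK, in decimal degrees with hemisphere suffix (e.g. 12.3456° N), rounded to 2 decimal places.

10.00° N, 20.00° N

Field H=7, K=10: +7·20° lon, +10·10° lat → SW at lon -40°, lat 10°.
Cell spans 20° lon × 10° lat.
south 10.00° N, north 20.00° N.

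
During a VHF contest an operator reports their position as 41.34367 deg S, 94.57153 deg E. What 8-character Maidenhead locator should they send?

Shift to the Maidenhead origin (180°W, 90°S): lon 274.57153, lat 48.65633.
Field (20°×10°, letters A–R): lon ⌊274.57153/20⌋ = 13 → N; lat ⌊48.65633/10⌋ = 4 → E.
Square (2°×1°, digits 0–9): lon ⌊14.57153/2⌋ = 7; lat ⌊8.65633/1⌋ = 8.
Subsquare (5′×2.5′, letters a–x): lon ⌊0.57153/0.0833333⌋ = 6 → g; lat ⌊0.65633/0.0416667⌋ = 15 → p.
Extended square (30″×15″, digits 0–9): lon ⌊0.07153/0.00833333⌋ = 8; lat ⌊0.03133/0.00416667⌋ = 7.

NE78gp87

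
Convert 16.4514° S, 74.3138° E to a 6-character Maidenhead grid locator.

MH73dn

Add 180° to longitude and 90° to latitude: 254.3138, 73.5486.
Field (20°×10°, letters A–R): 254.3138/20 → 12 → M, 73.5486/10 → 7 → H; chars MH.
Square (2°×1°, digits 0–9): 14.3138/2 → 7, 3.5486/1 → 3; chars 73.
Subsquare (5′×2.5′, letters a–x): 0.3138/0.0833333 → 3 → d, 0.5486/0.0416667 → 13 → n; chars dn.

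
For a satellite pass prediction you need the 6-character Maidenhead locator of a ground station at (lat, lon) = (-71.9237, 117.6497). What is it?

Add 180° to longitude and 90° to latitude: 297.6497, 18.0763.
Field: lon ⌊297.6497/20⌋ = 14 → O; lat ⌊18.0763/10⌋ = 1 → B.
Square: lon ⌊17.6497/2⌋ = 8; lat ⌊8.0763/1⌋ = 8.
Subsquare: lon ⌊1.6497/0.0833333⌋ = 19 → t; lat ⌊0.0763/0.0416667⌋ = 1 → b.

OB88tb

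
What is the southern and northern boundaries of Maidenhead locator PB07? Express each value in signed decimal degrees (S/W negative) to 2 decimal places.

-73.00, -72.00

Field P=15, B=1: +15·20° lon, +1·10° lat → SW at lon 120°, lat -80°.
Square 0, 7: +0·2° lon, +7·1° lat → SW at lon 120°, lat -73°.
Cell spans 2° lon × 1° lat.
south -73.00, north -72.00.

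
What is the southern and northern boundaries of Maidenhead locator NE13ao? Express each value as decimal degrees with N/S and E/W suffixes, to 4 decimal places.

46.4167° S, 46.3750° S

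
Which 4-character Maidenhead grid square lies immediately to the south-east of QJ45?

QJ54

Longitude square 4; +1 → 5.
Latitude square 5; −1 → 4.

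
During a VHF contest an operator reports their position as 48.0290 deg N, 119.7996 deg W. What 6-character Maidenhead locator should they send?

Add 180° to longitude and 90° to latitude: 60.2004, 138.0290.
Field: lon ⌊60.2004/20⌋ = 3 → D; lat ⌊138.0290/10⌋ = 13 → N.
Square: lon ⌊0.2004/2⌋ = 0; lat ⌊8.0290/1⌋ = 8.
Subsquare: lon ⌊0.2004/0.0833333⌋ = 2 → c; lat ⌊0.0290/0.0416667⌋ = 0 → a.

DN08ca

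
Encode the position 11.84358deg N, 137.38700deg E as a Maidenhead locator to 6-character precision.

Add 180° to longitude and 90° to latitude: 317.3870, 101.8436.
Field (20°×10°, letters A–R): lon ⌊317.3870/20⌋ = 15 → P; lat ⌊101.8436/10⌋ = 10 → K.
Square (2°×1°, digits 0–9): lon ⌊17.3870/2⌋ = 8; lat ⌊1.8436/1⌋ = 1.
Subsquare (5′×2.5′, letters a–x): lon ⌊1.3870/0.0833333⌋ = 16 → q; lat ⌊0.8436/0.0416667⌋ = 20 → u.

PK81qu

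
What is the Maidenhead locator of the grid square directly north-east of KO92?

LO03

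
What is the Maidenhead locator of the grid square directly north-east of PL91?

QL02

Longitude square 9; +1 → 10, wraps to 0, carry into field.
Longitude field P = 15; +1 → 16 = Q.
Latitude square 1; +1 → 2.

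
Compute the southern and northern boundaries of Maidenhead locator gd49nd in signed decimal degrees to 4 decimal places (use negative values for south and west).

-50.8750, -50.8333

Field G=6, D=3: +6·20° lon, +3·10° lat → SW at lon -60°, lat -60°.
Square 4, 9: +4·2° lon, +9·1° lat → SW at lon -52°, lat -51°.
Subsquare n=13, d=3: +13·0.0833333° lon, +3·0.0416667° lat → SW at lon -50.9167°, lat -50.875°.
Cell spans 0.0833333° lon × 0.0416667° lat.
south -50.8750, north -50.8333.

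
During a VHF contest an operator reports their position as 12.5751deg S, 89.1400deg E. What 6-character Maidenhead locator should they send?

Add 180° to longitude and 90° to latitude: 269.1400, 77.4249.
Field: 269.1400/20 → 13 → N, 77.4249/10 → 7 → H; chars NH.
Square: 9.1400/2 → 4, 7.4249/1 → 7; chars 47.
Subsquare: 1.1400/0.0833333 → 13 → n, 0.4249/0.0416667 → 10 → k; chars nk.

NH47nk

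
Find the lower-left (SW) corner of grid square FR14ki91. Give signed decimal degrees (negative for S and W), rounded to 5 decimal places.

Field F=5, R=17: +5·20° lon, +17·10° lat → SW at lon -80°, lat 80°.
Square 1, 4: +1·2° lon, +4·1° lat → SW at lon -78°, lat 84°.
Subsquare k=10, i=8: +10·0.0833333° lon, +8·0.0416667° lat → SW at lon -77.1667°, lat 84.3333°.
Extended square 9, 1: +9·0.00833333° lon, +1·0.00416667° lat → SW at lon -77.0917°, lat 84.3375°.
latitude 84.33750, longitude -77.09167.

84.33750, -77.09167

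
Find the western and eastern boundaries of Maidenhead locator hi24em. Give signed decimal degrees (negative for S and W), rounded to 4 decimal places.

-35.6667, -35.5833

Field H=7, I=8: +7·20° lon, +8·10° lat → SW at lon -40°, lat -10°.
Square 2, 4: +2·2° lon, +4·1° lat → SW at lon -36°, lat -6°.
Subsquare e=4, m=12: +4·0.0833333° lon, +12·0.0416667° lat → SW at lon -35.6667°, lat -5.5°.
Cell spans 0.0833333° lon × 0.0416667° lat.
west -35.6667, east -35.5833.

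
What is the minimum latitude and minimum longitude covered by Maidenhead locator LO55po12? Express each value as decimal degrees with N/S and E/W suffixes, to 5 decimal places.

Field L=11, O=14: +11·20° lon, +14·10° lat → SW at lon 40°, lat 50°.
Square 5, 5: +5·2° lon, +5·1° lat → SW at lon 50°, lat 55°.
Subsquare p=15, o=14: +15·0.0833333° lon, +14·0.0416667° lat → SW at lon 51.25°, lat 55.5833°.
Extended square 1, 2: +1·0.00833333° lon, +2·0.00416667° lat → SW at lon 51.2583°, lat 55.5917°.
latitude 55.59167° N, longitude 51.25833° E.

55.59167° N, 51.25833° E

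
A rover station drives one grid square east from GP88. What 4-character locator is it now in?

GP98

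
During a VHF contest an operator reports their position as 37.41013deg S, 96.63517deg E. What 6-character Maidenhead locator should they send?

Shift to the Maidenhead origin (180°W, 90°S): lon 276.6352, lat 52.5899.
Field: lon ⌊276.6352/20⌋ = 13 → N; lat ⌊52.5899/10⌋ = 5 → F.
Square: lon ⌊16.6352/2⌋ = 8; lat ⌊2.5899/1⌋ = 2.
Subsquare: lon ⌊0.6352/0.0833333⌋ = 7 → h; lat ⌊0.5899/0.0416667⌋ = 14 → o.

NF82ho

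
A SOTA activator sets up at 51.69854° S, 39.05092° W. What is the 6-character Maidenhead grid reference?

HD08lh

Add 180° to longitude and 90° to latitude: 140.9491, 38.3015.
Field: lon ⌊140.9491/20⌋ = 7 → H; lat ⌊38.3015/10⌋ = 3 → D.
Square: lon ⌊0.9491/2⌋ = 0; lat ⌊8.3015/1⌋ = 8.
Subsquare: lon ⌊0.9491/0.0833333⌋ = 11 → l; lat ⌊0.3015/0.0416667⌋ = 7 → h.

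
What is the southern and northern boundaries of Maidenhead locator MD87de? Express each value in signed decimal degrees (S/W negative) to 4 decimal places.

-52.8333, -52.7917

Field M=12, D=3: +12·20° lon, +3·10° lat → SW at lon 60°, lat -60°.
Square 8, 7: +8·2° lon, +7·1° lat → SW at lon 76°, lat -53°.
Subsquare d=3, e=4: +3·0.0833333° lon, +4·0.0416667° lat → SW at lon 76.25°, lat -52.8333°.
Cell spans 0.0833333° lon × 0.0416667° lat.
south -52.8333, north -52.7917.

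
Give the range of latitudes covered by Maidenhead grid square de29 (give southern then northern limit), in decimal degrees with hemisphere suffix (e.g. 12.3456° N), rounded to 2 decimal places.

41.00° S, 40.00° S

Field D=3, E=4: +3·20° lon, +4·10° lat → SW at lon -120°, lat -50°.
Square 2, 9: +2·2° lon, +9·1° lat → SW at lon -116°, lat -41°.
Cell spans 2° lon × 1° lat.
south 41.00° S, north 40.00° S.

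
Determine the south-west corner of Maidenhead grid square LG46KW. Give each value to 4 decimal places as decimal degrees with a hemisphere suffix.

Field L=11, G=6: +11·20° lon, +6·10° lat → SW at lon 40°, lat -30°.
Square 4, 6: +4·2° lon, +6·1° lat → SW at lon 48°, lat -24°.
Subsquare k=10, w=22: +10·0.0833333° lon, +22·0.0416667° lat → SW at lon 48.8333°, lat -23.0833°.
latitude 23.0833° S, longitude 48.8333° E.

23.0833° S, 48.8333° E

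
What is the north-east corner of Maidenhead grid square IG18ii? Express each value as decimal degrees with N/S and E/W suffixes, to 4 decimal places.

21.6250° S, 17.2500° W

Field I=8, G=6: +8·20° lon, +6·10° lat → SW at lon -20°, lat -30°.
Square 1, 8: +1·2° lon, +8·1° lat → SW at lon -18°, lat -22°.
Subsquare i=8, i=8: +8·0.0833333° lon, +8·0.0416667° lat → SW at lon -17.3333°, lat -21.6667°.
Cell spans 0.0833333° lon × 0.0416667° lat. NE corner is SW corner plus one full cell.
latitude 21.6250° S, longitude 17.2500° W.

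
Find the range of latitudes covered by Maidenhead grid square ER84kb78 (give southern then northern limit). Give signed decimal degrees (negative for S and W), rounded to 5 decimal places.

84.07500, 84.07917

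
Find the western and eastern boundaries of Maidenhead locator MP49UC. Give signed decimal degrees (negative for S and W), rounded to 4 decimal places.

69.6667, 69.7500

Field M=12, P=15: +12·20° lon, +15·10° lat → SW at lon 60°, lat 60°.
Square 4, 9: +4·2° lon, +9·1° lat → SW at lon 68°, lat 69°.
Subsquare u=20, c=2: +20·0.0833333° lon, +2·0.0416667° lat → SW at lon 69.6667°, lat 69.0833°.
Cell spans 0.0833333° lon × 0.0416667° lat.
west 69.6667, east 69.7500.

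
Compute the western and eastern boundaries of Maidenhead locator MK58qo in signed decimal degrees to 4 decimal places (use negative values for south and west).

71.3333, 71.4167

Field M=12, K=10: +12·20° lon, +10·10° lat → SW at lon 60°, lat 10°.
Square 5, 8: +5·2° lon, +8·1° lat → SW at lon 70°, lat 18°.
Subsquare q=16, o=14: +16·0.0833333° lon, +14·0.0416667° lat → SW at lon 71.3333°, lat 18.5833°.
Cell spans 0.0833333° lon × 0.0416667° lat.
west 71.3333, east 71.4167.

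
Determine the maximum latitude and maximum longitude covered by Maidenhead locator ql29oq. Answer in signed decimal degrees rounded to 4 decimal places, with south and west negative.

Field Q=16, L=11: +16·20° lon, +11·10° lat → SW at lon 140°, lat 20°.
Square 2, 9: +2·2° lon, +9·1° lat → SW at lon 144°, lat 29°.
Subsquare o=14, q=16: +14·0.0833333° lon, +16·0.0416667° lat → SW at lon 145.167°, lat 29.6667°.
Cell spans 0.0833333° lon × 0.0416667° lat. NE corner is SW corner plus one full cell.
latitude 29.7083, longitude 145.2500.

29.7083, 145.2500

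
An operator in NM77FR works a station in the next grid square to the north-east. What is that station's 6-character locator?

Longitude subsquare f = 5; +1 → 6 = g.
Latitude subsquare r = 17; +1 → 18 = s.

NM77gs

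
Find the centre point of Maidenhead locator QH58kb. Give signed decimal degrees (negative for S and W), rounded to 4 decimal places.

-11.9375, 150.8750

Field Q=16, H=7: +16·20° lon, +7·10° lat → SW at lon 140°, lat -20°.
Square 5, 8: +5·2° lon, +8·1° lat → SW at lon 150°, lat -12°.
Subsquare k=10, b=1: +10·0.0833333° lon, +1·0.0416667° lat → SW at lon 150.833°, lat -11.9583°.
Cell spans 0.0833333° lon × 0.0416667° lat. Centre is SW corner plus half of each.
latitude -11.9375, longitude 150.8750.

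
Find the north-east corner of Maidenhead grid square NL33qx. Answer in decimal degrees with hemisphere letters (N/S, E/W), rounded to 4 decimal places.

Field N=13, L=11: +13·20° lon, +11·10° lat → SW at lon 80°, lat 20°.
Square 3, 3: +3·2° lon, +3·1° lat → SW at lon 86°, lat 23°.
Subsquare q=16, x=23: +16·0.0833333° lon, +23·0.0416667° lat → SW at lon 87.3333°, lat 23.9583°.
Cell spans 0.0833333° lon × 0.0416667° lat. NE corner is SW corner plus one full cell.
latitude 24.0000° N, longitude 87.4167° E.

24.0000° N, 87.4167° E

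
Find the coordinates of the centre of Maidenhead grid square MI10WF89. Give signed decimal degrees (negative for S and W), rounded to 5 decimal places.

Field M=12, I=8: +12·20° lon, +8·10° lat → SW at lon 60°, lat -10°.
Square 1, 0: +1·2° lon, +0·1° lat → SW at lon 62°, lat -10°.
Subsquare w=22, f=5: +22·0.0833333° lon, +5·0.0416667° lat → SW at lon 63.8333°, lat -9.79167°.
Extended square 8, 9: +8·0.00833333° lon, +9·0.00416667° lat → SW at lon 63.9°, lat -9.75417°.
Cell spans 0.00833333° lon × 0.00416667° lat. Centre is SW corner plus half of each.
latitude -9.75208, longitude 63.90417.

-9.75208, 63.90417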